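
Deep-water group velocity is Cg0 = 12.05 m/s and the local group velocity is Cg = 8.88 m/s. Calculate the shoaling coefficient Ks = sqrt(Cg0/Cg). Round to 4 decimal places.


Ks = sqrt(Cg0 / Cg)
Ks = sqrt(12.05 / 8.88)
Ks = sqrt(1.3570)
Ks = 1.1649

1.1649


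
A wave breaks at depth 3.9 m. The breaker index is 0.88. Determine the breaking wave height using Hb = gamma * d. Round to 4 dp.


Hb = gamma * d
Hb = 0.88 * 3.9
Hb = 3.4320 m

3.4320


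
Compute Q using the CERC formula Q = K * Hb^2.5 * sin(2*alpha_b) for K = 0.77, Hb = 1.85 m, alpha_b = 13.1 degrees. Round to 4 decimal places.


Q = K * Hb^2.5 * sin(2 * alpha_b)
Hb^2.5 = 1.85^2.5 = 4.655103
sin(2 * 13.1) = sin(26.2) = 0.441506
Q = 0.77 * 4.655103 * 0.441506
Q = 1.5825 m^3/s

1.5825


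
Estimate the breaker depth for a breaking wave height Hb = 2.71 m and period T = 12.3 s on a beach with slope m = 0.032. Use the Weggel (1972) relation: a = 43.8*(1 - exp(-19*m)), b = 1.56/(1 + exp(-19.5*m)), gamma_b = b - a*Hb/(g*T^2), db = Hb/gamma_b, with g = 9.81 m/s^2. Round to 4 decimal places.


a = 43.8 * (1 - exp(-19 * m))
exp(-19 * 0.032) = exp(-0.6080) = 0.544439
a = 43.8 * (1 - 0.544439) = 19.953587
b = 1.56 / (1 + exp(-19.5 * m))
exp(-19.5 * 0.032) = exp(-0.6240) = 0.535797
b = 1.56 / (1 + 0.535797) = 1.015759
Hb / (g * T^2) = 2.71 / (9.81 * 12.3^2) = 2.71 / 1484.1549 = 0.00182595
gamma_b = b - a * Hb/(g*T^2) = 1.015759 - 19.953587 * 0.00182595 = 0.979325
db = Hb / gamma_b = 2.71 / 0.979325
db = 2.7672 m

2.7672


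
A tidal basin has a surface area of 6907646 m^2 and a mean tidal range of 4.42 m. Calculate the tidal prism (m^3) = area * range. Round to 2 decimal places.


Tidal prism = Area * Tidal range
P = 6907646 * 4.42
P = 30531795.32 m^3

30531795.32


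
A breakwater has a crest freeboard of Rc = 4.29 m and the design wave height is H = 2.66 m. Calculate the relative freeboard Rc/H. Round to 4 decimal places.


Relative freeboard = Rc / H
= 4.29 / 2.66
= 1.6128

1.6128


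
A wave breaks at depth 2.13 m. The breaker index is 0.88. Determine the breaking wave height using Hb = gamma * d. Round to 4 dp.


Hb = gamma * d
Hb = 0.88 * 2.13
Hb = 1.8744 m

1.8744


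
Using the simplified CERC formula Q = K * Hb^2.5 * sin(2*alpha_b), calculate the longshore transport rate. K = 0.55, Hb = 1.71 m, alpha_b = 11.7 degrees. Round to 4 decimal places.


Q = K * Hb^2.5 * sin(2 * alpha_b)
Hb^2.5 = 1.71^2.5 = 3.823757
sin(2 * 11.7) = sin(23.4) = 0.397148
Q = 0.55 * 3.823757 * 0.397148
Q = 0.8352 m^3/s

0.8352


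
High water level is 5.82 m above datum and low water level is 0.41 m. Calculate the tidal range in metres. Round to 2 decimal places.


Tidal range = High water - Low water
Tidal range = 5.82 - (0.41)
Tidal range = 5.41 m

5.41


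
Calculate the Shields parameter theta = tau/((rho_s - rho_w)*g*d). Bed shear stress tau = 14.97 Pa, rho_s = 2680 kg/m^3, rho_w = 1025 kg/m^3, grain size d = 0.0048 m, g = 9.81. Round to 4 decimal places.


theta = tau / ((rho_s - rho_w) * g * d)
rho_s - rho_w = 2680 - 1025 = 1655
Denominator = 1655 * 9.81 * 0.0048 = 77.930640
theta = 14.97 / 77.930640
theta = 0.1921

0.1921


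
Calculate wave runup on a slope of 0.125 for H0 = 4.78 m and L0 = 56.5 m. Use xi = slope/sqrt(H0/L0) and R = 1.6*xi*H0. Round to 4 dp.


xi = slope / sqrt(H0/L0)
H0/L0 = 4.78/56.5 = 0.084602
sqrt(0.084602) = 0.290864
xi = 0.125 / 0.290864 = 0.429754
R = 1.6 * xi * H0 = 1.6 * 0.429754 * 4.78
R = 3.2868 m

3.2868


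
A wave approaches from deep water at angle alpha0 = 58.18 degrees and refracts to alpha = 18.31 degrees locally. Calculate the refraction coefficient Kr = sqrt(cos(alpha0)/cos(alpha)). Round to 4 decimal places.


Kr = sqrt(cos(alpha0) / cos(alpha))
cos(58.18) = 0.527252
cos(18.31) = 0.949371
Kr = sqrt(0.527252 / 0.949371)
Kr = sqrt(0.555370)
Kr = 0.7452

0.7452


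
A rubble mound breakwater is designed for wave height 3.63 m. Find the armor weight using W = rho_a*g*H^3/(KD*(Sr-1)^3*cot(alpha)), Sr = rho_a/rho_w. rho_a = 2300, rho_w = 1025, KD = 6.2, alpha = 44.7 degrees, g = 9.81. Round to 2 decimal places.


Sr = rho_a / rho_w = 2300 / 1025 = 2.243902
(Sr - 1) = 1.243902
(Sr - 1)^3 = 1.924682
cot(44.7) = 1 / tan(44.7) = 1 / 0.989582 = 1.010527
Numerator = 2300 * 9.81 * 3.63^3 = 1079236.7328
Denominator = 6.2 * 1.924682 * 1.010527 = 12.058649
W = 1079236.7328 / 12.058649
W = 89498.98 N

89498.98


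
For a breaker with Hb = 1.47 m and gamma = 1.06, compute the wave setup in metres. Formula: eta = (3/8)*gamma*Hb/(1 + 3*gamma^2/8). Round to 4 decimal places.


eta = (3/8) * gamma * Hb / (1 + 3*gamma^2/8)
Numerator = (3/8) * 1.06 * 1.47 = 0.584325
Denominator = 1 + 3*1.06^2/8 = 1 + 0.421350 = 1.421350
eta = 0.584325 / 1.421350
eta = 0.4111 m

0.4111


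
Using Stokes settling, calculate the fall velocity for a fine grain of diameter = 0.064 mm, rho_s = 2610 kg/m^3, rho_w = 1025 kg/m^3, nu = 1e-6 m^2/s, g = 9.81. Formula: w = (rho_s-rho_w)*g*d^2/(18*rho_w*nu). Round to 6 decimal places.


w = (rho_s - rho_w) * g * d^2 / (18 * rho_w * nu)
d = 0.064 mm = 0.000064 m
rho_s - rho_w = 2610 - 1025 = 1585
Numerator = 1585 * 9.81 * (0.000064)^2 = 0.000063688090
Denominator = 18 * 1025 * 1e-6 = 0.018450
w = 0.003452 m/s

0.003452


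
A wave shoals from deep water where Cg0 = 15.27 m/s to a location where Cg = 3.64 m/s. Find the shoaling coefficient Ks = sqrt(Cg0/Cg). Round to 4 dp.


Ks = sqrt(Cg0 / Cg)
Ks = sqrt(15.27 / 3.64)
Ks = sqrt(4.1951)
Ks = 2.0482

2.0482


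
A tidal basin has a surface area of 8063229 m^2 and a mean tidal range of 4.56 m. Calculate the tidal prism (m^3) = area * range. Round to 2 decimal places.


Tidal prism = Area * Tidal range
P = 8063229 * 4.56
P = 36768324.24 m^3

36768324.24


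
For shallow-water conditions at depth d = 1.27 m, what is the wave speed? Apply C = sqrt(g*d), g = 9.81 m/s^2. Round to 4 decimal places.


Using the shallow-water approximation:
C = sqrt(g * d) = sqrt(9.81 * 1.27)
C = sqrt(12.4587)
C = 3.5297 m/s

3.5297


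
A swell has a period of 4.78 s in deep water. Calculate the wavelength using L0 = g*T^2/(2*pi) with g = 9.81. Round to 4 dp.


L0 = g * T^2 / (2 * pi)
L0 = 9.81 * 4.78^2 / (2 * pi)
L0 = 9.81 * 22.8484 / 6.28319
L0 = 224.1428 / 6.28319
L0 = 35.6734 m

35.6734


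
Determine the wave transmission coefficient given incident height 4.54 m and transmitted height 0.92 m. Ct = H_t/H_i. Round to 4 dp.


Ct = H_t / H_i
Ct = 0.92 / 4.54
Ct = 0.2026

0.2026


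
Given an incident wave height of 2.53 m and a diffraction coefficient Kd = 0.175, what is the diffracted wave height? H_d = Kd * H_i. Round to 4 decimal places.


H_d = Kd * H_i
H_d = 0.175 * 2.53
H_d = 0.4428 m

0.4428


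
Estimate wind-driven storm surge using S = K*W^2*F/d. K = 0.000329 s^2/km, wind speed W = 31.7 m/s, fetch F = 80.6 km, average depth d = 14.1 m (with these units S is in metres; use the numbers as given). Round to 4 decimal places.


S = K * W^2 * F / d
W^2 = 31.7^2 = 1004.89
S = 0.000329 * 1004.89 * 80.6 / 14.1
Numerator = 0.000329 * 1004.89 * 80.6 = 26.647070
S = 26.647070 / 14.1 = 1.8899 m

1.8899


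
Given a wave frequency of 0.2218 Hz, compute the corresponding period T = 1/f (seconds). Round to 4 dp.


T = 1 / f
T = 1 / 0.2218
T = 4.5086 s

4.5086


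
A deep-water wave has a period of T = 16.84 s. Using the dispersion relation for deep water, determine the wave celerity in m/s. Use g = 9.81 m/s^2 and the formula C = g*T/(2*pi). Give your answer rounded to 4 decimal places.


We use the deep-water celerity formula:
C = g * T / (2 * pi)
C = 9.81 * 16.84 / (2 * 3.14159...)
C = 165.200400 / 6.283185
C = 26.2925 m/s

26.2925


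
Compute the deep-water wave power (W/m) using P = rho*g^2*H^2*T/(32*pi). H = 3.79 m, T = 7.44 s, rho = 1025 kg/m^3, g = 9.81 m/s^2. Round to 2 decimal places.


P = rho * g^2 * H^2 * T / (32 * pi)
P = 1025 * 9.81^2 * 3.79^2 * 7.44 / (32 * pi)
P = 1025 * 96.2361 * 14.3641 * 7.44 / 100.53096
P = 104860.85 W/m

104860.85


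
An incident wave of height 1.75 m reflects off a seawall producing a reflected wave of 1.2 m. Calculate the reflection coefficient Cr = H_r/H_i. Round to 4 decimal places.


Cr = H_r / H_i
Cr = 1.2 / 1.75
Cr = 0.6857

0.6857


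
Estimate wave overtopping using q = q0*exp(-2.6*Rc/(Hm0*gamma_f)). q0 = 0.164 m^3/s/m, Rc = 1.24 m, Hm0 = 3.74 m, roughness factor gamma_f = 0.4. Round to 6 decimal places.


q = q0 * exp(-2.6 * Rc / (Hm0 * gamma_f))
Exponent = -2.6 * 1.24 / (3.74 * 0.4)
= -2.6 * 1.24 / 1.4960
= -2.155080
exp(-2.155080) = 0.115894
q = 0.164 * 0.115894
q = 0.019007 m^3/s/m

0.019007


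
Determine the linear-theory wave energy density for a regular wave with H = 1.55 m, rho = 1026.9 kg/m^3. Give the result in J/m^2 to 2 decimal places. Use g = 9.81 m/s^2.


E = (1/8) * rho * g * H^2
E = (1/8) * 1026.9 * 9.81 * 1.55^2
E = 0.125 * 1026.9 * 9.81 * 2.4025
E = 3025.31 J/m^2

3025.31


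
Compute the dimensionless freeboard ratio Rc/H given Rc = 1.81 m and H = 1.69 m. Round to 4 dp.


Relative freeboard = Rc / H
= 1.81 / 1.69
= 1.0710

1.0710


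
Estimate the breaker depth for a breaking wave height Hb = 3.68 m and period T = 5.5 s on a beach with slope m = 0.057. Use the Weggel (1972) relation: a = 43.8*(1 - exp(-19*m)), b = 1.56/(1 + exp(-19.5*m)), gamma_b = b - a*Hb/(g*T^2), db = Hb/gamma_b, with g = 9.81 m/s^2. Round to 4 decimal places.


a = 43.8 * (1 - exp(-19 * m))
exp(-19 * 0.057) = exp(-1.0830) = 0.338578
a = 43.8 * (1 - 0.338578) = 28.970272
b = 1.56 / (1 + exp(-19.5 * m))
exp(-19.5 * 0.057) = exp(-1.1115) = 0.329065
b = 1.56 / (1 + 0.329065) = 1.173757
Hb / (g * T^2) = 3.68 / (9.81 * 5.5^2) = 3.68 / 296.7525 = 0.01240091
gamma_b = b - a * Hb/(g*T^2) = 1.173757 - 28.970272 * 0.01240091 = 0.814500
db = Hb / gamma_b = 3.68 / 0.814500
db = 4.5181 m

4.5181


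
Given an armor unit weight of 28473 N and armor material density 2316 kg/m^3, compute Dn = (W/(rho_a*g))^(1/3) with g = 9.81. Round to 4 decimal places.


V = W / (rho_a * g)
V = 28473 / (2316 * 9.81)
V = 28473 / 22719.96
V = 1.253215 m^3
Dn = V^(1/3) = 1.253215^(1/3)
Dn = 1.0781 m

1.0781


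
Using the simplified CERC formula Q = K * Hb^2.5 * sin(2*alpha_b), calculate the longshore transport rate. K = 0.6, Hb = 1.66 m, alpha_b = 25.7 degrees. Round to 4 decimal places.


Q = K * Hb^2.5 * sin(2 * alpha_b)
Hb^2.5 = 1.66^2.5 = 3.550342
sin(2 * 25.7) = sin(51.4) = 0.781520
Q = 0.6 * 3.550342 * 0.781520
Q = 1.6648 m^3/s

1.6648


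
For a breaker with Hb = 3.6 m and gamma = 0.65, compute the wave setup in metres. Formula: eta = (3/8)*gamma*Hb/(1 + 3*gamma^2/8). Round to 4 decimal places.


eta = (3/8) * gamma * Hb / (1 + 3*gamma^2/8)
Numerator = (3/8) * 0.65 * 3.6 = 0.877500
Denominator = 1 + 3*0.65^2/8 = 1 + 0.158438 = 1.158438
eta = 0.877500 / 1.158438
eta = 0.7575 m

0.7575


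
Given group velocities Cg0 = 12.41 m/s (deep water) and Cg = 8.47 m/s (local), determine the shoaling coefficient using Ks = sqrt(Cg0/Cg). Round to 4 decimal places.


Ks = sqrt(Cg0 / Cg)
Ks = sqrt(12.41 / 8.47)
Ks = sqrt(1.4652)
Ks = 1.2104

1.2104


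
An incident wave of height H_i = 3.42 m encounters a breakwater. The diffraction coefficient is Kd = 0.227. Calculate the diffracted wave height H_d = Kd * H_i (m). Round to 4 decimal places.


H_d = Kd * H_i
H_d = 0.227 * 3.42
H_d = 0.7763 m

0.7763


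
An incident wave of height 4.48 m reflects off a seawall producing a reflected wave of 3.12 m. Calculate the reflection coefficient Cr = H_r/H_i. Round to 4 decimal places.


Cr = H_r / H_i
Cr = 3.12 / 4.48
Cr = 0.6964

0.6964


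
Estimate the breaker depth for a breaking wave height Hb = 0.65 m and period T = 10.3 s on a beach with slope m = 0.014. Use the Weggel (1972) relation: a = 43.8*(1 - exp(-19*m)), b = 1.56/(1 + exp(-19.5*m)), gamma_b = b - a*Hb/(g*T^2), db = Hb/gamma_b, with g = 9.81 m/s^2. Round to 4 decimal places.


a = 43.8 * (1 - exp(-19 * m))
exp(-19 * 0.014) = exp(-0.2660) = 0.766439
a = 43.8 * (1 - 0.766439) = 10.229966
b = 1.56 / (1 + exp(-19.5 * m))
exp(-19.5 * 0.014) = exp(-0.2730) = 0.761093
b = 1.56 / (1 + 0.761093) = 0.885814
Hb / (g * T^2) = 0.65 / (9.81 * 10.3^2) = 0.65 / 1040.7429 = 0.00062455
gamma_b = b - a * Hb/(g*T^2) = 0.885814 - 10.229966 * 0.00062455 = 0.879424
db = Hb / gamma_b = 0.65 / 0.879424
db = 0.7391 m

0.7391


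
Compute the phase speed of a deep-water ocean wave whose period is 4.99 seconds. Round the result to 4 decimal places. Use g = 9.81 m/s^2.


We use the deep-water celerity formula:
C = g * T / (2 * pi)
C = 9.81 * 4.99 / (2 * 3.14159...)
C = 48.951900 / 6.283185
C = 7.7909 m/s

7.7909


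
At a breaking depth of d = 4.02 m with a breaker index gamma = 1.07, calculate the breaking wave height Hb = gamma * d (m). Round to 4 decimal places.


Hb = gamma * d
Hb = 1.07 * 4.02
Hb = 4.3014 m

4.3014


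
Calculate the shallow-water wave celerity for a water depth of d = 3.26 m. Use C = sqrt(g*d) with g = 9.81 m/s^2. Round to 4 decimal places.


Using the shallow-water approximation:
C = sqrt(g * d) = sqrt(9.81 * 3.26)
C = sqrt(31.9806)
C = 5.6551 m/s

5.6551


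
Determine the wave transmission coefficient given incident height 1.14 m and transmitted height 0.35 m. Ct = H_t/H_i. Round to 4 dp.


Ct = H_t / H_i
Ct = 0.35 / 1.14
Ct = 0.3070

0.3070


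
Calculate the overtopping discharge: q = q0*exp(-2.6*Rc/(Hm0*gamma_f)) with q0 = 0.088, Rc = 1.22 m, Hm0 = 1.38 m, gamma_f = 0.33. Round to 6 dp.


q = q0 * exp(-2.6 * Rc / (Hm0 * gamma_f))
Exponent = -2.6 * 1.22 / (1.38 * 0.33)
= -2.6 * 1.22 / 0.4554
= -6.965305
exp(-6.965305) = 0.000944
q = 0.088 * 0.000944
q = 0.000083 m^3/s/m

0.000083


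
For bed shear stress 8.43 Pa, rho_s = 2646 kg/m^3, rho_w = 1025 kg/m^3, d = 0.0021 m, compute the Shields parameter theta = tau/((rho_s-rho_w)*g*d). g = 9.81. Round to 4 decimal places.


theta = tau / ((rho_s - rho_w) * g * d)
rho_s - rho_w = 2646 - 1025 = 1621
Denominator = 1621 * 9.81 * 0.0021 = 33.394221
theta = 8.43 / 33.394221
theta = 0.2524

0.2524


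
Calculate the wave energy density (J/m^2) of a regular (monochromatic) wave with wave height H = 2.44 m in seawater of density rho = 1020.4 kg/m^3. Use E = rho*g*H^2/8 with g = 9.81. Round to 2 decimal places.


E = (1/8) * rho * g * H^2
E = (1/8) * 1020.4 * 9.81 * 2.44^2
E = 0.125 * 1020.4 * 9.81 * 5.9536
E = 7449.53 J/m^2

7449.53


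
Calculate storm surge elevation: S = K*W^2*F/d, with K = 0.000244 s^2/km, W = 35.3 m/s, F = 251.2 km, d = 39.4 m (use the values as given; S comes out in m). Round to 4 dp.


S = K * W^2 * F / d
W^2 = 35.3^2 = 1246.09
S = 0.000244 * 1246.09 * 251.2 / 39.4
Numerator = 0.000244 * 1246.09 * 251.2 = 76.376345
S = 76.376345 / 39.4 = 1.9385 m

1.9385


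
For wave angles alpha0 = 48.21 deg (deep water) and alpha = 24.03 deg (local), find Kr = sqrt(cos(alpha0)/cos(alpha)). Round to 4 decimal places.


Kr = sqrt(cos(alpha0) / cos(alpha))
cos(48.21) = 0.666402
cos(24.03) = 0.913332
Kr = sqrt(0.666402 / 0.913332)
Kr = sqrt(0.729638)
Kr = 0.8542

0.8542


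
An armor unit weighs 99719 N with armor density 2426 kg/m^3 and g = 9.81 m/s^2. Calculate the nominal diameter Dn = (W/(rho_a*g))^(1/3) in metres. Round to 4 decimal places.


V = W / (rho_a * g)
V = 99719 / (2426 * 9.81)
V = 99719 / 23799.06
V = 4.190039 m^3
Dn = V^(1/3) = 4.190039^(1/3)
Dn = 1.6122 m

1.6122


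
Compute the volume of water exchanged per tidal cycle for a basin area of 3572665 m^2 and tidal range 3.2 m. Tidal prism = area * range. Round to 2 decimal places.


Tidal prism = Area * Tidal range
P = 3572665 * 3.2
P = 11432528.00 m^3

11432528.00


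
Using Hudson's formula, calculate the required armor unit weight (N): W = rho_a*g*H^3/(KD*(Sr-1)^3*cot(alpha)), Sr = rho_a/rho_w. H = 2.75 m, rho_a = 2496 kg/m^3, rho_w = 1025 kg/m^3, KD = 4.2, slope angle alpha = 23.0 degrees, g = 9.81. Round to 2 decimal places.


Sr = rho_a / rho_w = 2496 / 1025 = 2.435122
(Sr - 1) = 1.435122
(Sr - 1)^3 = 2.955741
cot(23.0) = 1 / tan(23.0) = 1 / 0.424475 = 2.355852
Numerator = 2496 * 9.81 * 2.75^3 = 509227.2900
Denominator = 4.2 * 2.955741 * 2.355852 = 29.245819
W = 509227.2900 / 29.245819
W = 17411.97 N

17411.97


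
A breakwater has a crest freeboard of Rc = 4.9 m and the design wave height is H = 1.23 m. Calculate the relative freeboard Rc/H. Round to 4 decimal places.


Relative freeboard = Rc / H
= 4.9 / 1.23
= 3.9837

3.9837


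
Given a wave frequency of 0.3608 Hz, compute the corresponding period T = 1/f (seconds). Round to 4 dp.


T = 1 / f
T = 1 / 0.3608
T = 2.7716 s

2.7716


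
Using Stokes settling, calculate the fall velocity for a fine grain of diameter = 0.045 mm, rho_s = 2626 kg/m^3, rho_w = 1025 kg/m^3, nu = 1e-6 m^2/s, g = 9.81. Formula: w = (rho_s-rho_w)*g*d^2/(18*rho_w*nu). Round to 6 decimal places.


w = (rho_s - rho_w) * g * d^2 / (18 * rho_w * nu)
d = 0.045 mm = 0.000045 m
rho_s - rho_w = 2626 - 1025 = 1601
Numerator = 1601 * 9.81 * (0.000045)^2 = 0.000031804265
Denominator = 18 * 1025 * 1e-6 = 0.018450
w = 0.001724 m/s

0.001724


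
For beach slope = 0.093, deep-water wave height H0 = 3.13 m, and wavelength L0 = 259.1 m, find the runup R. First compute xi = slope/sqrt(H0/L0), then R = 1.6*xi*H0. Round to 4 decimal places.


xi = slope / sqrt(H0/L0)
H0/L0 = 3.13/259.1 = 0.012080
sqrt(0.012080) = 0.109910
xi = 0.093 / 0.109910 = 0.846144
R = 1.6 * xi * H0 = 1.6 * 0.846144 * 3.13
R = 4.2375 m

4.2375


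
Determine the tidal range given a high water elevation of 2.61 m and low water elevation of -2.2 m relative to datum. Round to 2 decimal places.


Tidal range = High water - Low water
Tidal range = 2.61 - (-2.2)
Tidal range = 4.81 m

4.81


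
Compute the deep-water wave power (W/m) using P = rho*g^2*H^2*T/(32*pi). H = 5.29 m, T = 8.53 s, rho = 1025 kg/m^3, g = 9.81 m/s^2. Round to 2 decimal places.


P = rho * g^2 * H^2 * T / (32 * pi)
P = 1025 * 9.81^2 * 5.29^2 * 8.53 / (32 * pi)
P = 1025 * 96.2361 * 27.9841 * 8.53 / 100.53096
P = 234219.15 W/m

234219.15


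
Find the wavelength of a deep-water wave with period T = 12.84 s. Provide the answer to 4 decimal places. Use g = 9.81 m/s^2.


L0 = g * T^2 / (2 * pi)
L0 = 9.81 * 12.84^2 / (2 * pi)
L0 = 9.81 * 164.8656 / 6.28319
L0 = 1617.3315 / 6.28319
L0 = 257.4063 m

257.4063


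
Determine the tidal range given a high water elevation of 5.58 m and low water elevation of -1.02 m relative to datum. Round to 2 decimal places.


Tidal range = High water - Low water
Tidal range = 5.58 - (-1.02)
Tidal range = 6.60 m

6.60


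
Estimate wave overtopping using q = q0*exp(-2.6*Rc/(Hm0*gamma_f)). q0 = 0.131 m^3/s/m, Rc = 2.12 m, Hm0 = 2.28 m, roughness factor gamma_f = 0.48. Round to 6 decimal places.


q = q0 * exp(-2.6 * Rc / (Hm0 * gamma_f))
Exponent = -2.6 * 2.12 / (2.28 * 0.48)
= -2.6 * 2.12 / 1.0944
= -5.036550
exp(-5.036550) = 0.006496
q = 0.131 * 0.006496
q = 0.000851 m^3/s/m

0.000851


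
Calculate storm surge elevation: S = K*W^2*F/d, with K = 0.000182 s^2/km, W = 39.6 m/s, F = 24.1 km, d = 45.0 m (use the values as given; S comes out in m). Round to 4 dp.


S = K * W^2 * F / d
W^2 = 39.6^2 = 1568.16
S = 0.000182 * 1568.16 * 24.1 / 45.0
Numerator = 0.000182 * 1568.16 * 24.1 = 6.878263
S = 6.878263 / 45.0 = 0.1529 m

0.1529


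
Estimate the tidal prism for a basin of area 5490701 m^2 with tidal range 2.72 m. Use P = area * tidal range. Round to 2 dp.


Tidal prism = Area * Tidal range
P = 5490701 * 2.72
P = 14934706.72 m^3

14934706.72


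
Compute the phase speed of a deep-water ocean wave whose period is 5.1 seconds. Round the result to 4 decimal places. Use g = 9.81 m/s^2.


We use the deep-water celerity formula:
C = g * T / (2 * pi)
C = 9.81 * 5.1 / (2 * 3.14159...)
C = 50.031000 / 6.283185
C = 7.9627 m/s

7.9627


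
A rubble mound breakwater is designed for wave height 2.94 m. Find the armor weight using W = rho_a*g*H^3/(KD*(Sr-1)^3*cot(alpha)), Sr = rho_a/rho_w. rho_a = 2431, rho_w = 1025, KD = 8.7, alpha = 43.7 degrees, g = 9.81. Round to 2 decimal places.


Sr = rho_a / rho_w = 2431 / 1025 = 2.371707
(Sr - 1) = 1.371707
(Sr - 1)^3 = 2.580978
cot(43.7) = 1 / tan(43.7) = 1 / 0.955621 = 1.046440
Numerator = 2431 * 9.81 * 2.94^3 = 606032.5594
Denominator = 8.7 * 2.580978 * 1.046440 = 23.497304
W = 606032.5594 / 23.497304
W = 25791.58 N

25791.58


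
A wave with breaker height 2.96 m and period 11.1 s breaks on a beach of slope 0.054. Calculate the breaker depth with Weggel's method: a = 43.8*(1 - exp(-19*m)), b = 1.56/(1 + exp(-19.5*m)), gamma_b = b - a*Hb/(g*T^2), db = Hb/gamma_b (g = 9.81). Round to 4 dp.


a = 43.8 * (1 - exp(-19 * m))
exp(-19 * 0.054) = exp(-1.0260) = 0.358438
a = 43.8 * (1 - 0.358438) = 28.100422
b = 1.56 / (1 + exp(-19.5 * m))
exp(-19.5 * 0.054) = exp(-1.0530) = 0.348890
b = 1.56 / (1 + 0.348890) = 1.156507
Hb / (g * T^2) = 2.96 / (9.81 * 11.1^2) = 2.96 / 1208.6901 = 0.00244893
gamma_b = b - a * Hb/(g*T^2) = 1.156507 - 28.100422 * 0.00244893 = 1.087691
db = Hb / gamma_b = 2.96 / 1.087691
db = 2.7214 m

2.7214


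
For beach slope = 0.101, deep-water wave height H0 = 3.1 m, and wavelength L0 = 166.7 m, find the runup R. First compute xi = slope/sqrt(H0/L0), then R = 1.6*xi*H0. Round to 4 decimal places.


xi = slope / sqrt(H0/L0)
H0/L0 = 3.1/166.7 = 0.018596
sqrt(0.018596) = 0.136368
xi = 0.101 / 0.136368 = 0.740642
R = 1.6 * xi * H0 = 1.6 * 0.740642 * 3.1
R = 3.6736 m

3.6736


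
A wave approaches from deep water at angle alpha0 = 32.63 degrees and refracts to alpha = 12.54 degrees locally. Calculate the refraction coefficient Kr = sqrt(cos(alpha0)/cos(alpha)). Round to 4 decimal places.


Kr = sqrt(cos(alpha0) / cos(alpha))
cos(32.63) = 0.842170
cos(12.54) = 0.976145
Kr = sqrt(0.842170 / 0.976145)
Kr = sqrt(0.862751)
Kr = 0.9288

0.9288


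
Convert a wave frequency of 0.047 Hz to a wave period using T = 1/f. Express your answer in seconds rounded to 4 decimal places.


T = 1 / f
T = 1 / 0.047
T = 21.2766 s

21.2766


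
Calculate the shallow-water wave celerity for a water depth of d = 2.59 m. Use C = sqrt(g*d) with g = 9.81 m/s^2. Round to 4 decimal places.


Using the shallow-water approximation:
C = sqrt(g * d) = sqrt(9.81 * 2.59)
C = sqrt(25.4079)
C = 5.0406 m/s

5.0406


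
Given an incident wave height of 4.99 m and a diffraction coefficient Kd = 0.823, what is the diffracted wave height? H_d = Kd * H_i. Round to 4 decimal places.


H_d = Kd * H_i
H_d = 0.823 * 4.99
H_d = 4.1068 m

4.1068


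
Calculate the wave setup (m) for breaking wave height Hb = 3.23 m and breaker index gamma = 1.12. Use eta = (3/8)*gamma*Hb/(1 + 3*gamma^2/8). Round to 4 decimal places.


eta = (3/8) * gamma * Hb / (1 + 3*gamma^2/8)
Numerator = (3/8) * 1.12 * 3.23 = 1.356600
Denominator = 1 + 3*1.12^2/8 = 1 + 0.470400 = 1.470400
eta = 1.356600 / 1.470400
eta = 0.9226 m

0.9226


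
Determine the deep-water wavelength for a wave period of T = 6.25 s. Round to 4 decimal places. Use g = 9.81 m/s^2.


L0 = g * T^2 / (2 * pi)
L0 = 9.81 * 6.25^2 / (2 * pi)
L0 = 9.81 * 39.0625 / 6.28319
L0 = 383.2031 / 6.28319
L0 = 60.9887 m

60.9887


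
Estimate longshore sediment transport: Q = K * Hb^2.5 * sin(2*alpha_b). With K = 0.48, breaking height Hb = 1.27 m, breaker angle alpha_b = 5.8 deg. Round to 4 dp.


Q = K * Hb^2.5 * sin(2 * alpha_b)
Hb^2.5 = 1.27^2.5 = 1.817646
sin(2 * 5.8) = sin(11.6) = 0.201078
Q = 0.48 * 1.817646 * 0.201078
Q = 0.1754 m^3/s

0.1754


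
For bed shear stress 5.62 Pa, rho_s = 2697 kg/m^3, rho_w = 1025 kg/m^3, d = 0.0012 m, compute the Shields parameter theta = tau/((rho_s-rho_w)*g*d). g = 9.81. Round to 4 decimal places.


theta = tau / ((rho_s - rho_w) * g * d)
rho_s - rho_w = 2697 - 1025 = 1672
Denominator = 1672 * 9.81 * 0.0012 = 19.682784
theta = 5.62 / 19.682784
theta = 0.2855

0.2855


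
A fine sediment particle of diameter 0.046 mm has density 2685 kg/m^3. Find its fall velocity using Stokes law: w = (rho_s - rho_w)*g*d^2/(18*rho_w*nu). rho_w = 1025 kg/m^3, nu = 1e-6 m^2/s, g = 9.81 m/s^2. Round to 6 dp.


w = (rho_s - rho_w) * g * d^2 / (18 * rho_w * nu)
d = 0.046 mm = 0.000046 m
rho_s - rho_w = 2685 - 1025 = 1660
Numerator = 1660 * 9.81 * (0.000046)^2 = 0.000034458214
Denominator = 18 * 1025 * 1e-6 = 0.018450
w = 0.001868 m/s

0.001868


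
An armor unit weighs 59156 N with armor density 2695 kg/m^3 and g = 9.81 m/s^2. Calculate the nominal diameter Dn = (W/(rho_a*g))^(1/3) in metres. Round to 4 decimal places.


V = W / (rho_a * g)
V = 59156 / (2695 * 9.81)
V = 59156 / 26437.95
V = 2.237541 m^3
Dn = V^(1/3) = 2.237541^(1/3)
Dn = 1.3079 m

1.3079


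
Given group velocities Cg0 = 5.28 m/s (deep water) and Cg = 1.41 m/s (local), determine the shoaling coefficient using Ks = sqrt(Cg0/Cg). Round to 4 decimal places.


Ks = sqrt(Cg0 / Cg)
Ks = sqrt(5.28 / 1.41)
Ks = sqrt(3.7447)
Ks = 1.9351

1.9351


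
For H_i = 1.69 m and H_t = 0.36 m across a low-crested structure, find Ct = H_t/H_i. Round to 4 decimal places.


Ct = H_t / H_i
Ct = 0.36 / 1.69
Ct = 0.2130

0.2130


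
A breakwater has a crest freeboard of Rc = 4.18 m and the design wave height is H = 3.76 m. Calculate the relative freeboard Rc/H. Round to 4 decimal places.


Relative freeboard = Rc / H
= 4.18 / 3.76
= 1.1117

1.1117


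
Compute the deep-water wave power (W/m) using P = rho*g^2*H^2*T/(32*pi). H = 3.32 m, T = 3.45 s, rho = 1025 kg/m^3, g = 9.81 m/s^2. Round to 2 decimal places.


P = rho * g^2 * H^2 * T / (32 * pi)
P = 1025 * 9.81^2 * 3.32^2 * 3.45 / (32 * pi)
P = 1025 * 96.2361 * 11.0224 * 3.45 / 100.53096
P = 37312.75 W/m

37312.75


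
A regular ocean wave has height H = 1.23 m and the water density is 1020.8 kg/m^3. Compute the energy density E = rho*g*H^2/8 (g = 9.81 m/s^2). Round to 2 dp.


E = (1/8) * rho * g * H^2
E = (1/8) * 1020.8 * 9.81 * 1.23^2
E = 0.125 * 1020.8 * 9.81 * 1.5129
E = 1893.78 J/m^2

1893.78


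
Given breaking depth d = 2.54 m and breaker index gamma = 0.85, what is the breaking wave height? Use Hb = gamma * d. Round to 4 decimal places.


Hb = gamma * d
Hb = 0.85 * 2.54
Hb = 2.1590 m

2.1590


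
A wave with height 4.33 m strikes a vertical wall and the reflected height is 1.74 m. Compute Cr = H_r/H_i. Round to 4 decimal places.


Cr = H_r / H_i
Cr = 1.74 / 4.33
Cr = 0.4018

0.4018


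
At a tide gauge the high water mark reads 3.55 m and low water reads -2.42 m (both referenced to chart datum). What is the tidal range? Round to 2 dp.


Tidal range = High water - Low water
Tidal range = 3.55 - (-2.42)
Tidal range = 5.97 m

5.97


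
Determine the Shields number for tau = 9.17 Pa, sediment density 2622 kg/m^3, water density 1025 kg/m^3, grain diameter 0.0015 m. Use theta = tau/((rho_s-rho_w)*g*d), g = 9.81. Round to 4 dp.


theta = tau / ((rho_s - rho_w) * g * d)
rho_s - rho_w = 2622 - 1025 = 1597
Denominator = 1597 * 9.81 * 0.0015 = 23.499855
theta = 9.17 / 23.499855
theta = 0.3902

0.3902


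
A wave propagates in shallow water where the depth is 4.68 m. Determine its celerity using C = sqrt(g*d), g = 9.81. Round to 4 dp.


Using the shallow-water approximation:
C = sqrt(g * d) = sqrt(9.81 * 4.68)
C = sqrt(45.9108)
C = 6.7758 m/s

6.7758


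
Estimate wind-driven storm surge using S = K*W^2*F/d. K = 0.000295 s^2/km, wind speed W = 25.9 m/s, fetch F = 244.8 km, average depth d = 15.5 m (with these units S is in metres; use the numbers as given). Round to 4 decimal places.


S = K * W^2 * F / d
W^2 = 25.9^2 = 670.81
S = 0.000295 * 670.81 * 244.8 / 15.5
Numerator = 0.000295 * 670.81 * 244.8 = 48.443215
S = 48.443215 / 15.5 = 3.1254 m

3.1254


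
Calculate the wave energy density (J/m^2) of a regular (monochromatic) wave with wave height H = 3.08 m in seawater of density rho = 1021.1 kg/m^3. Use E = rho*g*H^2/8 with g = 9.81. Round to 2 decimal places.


E = (1/8) * rho * g * H^2
E = (1/8) * 1021.1 * 9.81 * 3.08^2
E = 0.125 * 1021.1 * 9.81 * 9.4864
E = 11878.15 J/m^2

11878.15


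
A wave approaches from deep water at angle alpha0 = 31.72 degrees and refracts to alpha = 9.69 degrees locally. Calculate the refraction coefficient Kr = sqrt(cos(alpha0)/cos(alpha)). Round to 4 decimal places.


Kr = sqrt(cos(alpha0) / cos(alpha))
cos(31.72) = 0.850628
cos(9.69) = 0.985733
Kr = sqrt(0.850628 / 0.985733)
Kr = sqrt(0.862939)
Kr = 0.9289

0.9289


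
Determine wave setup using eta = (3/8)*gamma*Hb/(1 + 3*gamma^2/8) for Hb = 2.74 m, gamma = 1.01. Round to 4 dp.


eta = (3/8) * gamma * Hb / (1 + 3*gamma^2/8)
Numerator = (3/8) * 1.01 * 2.74 = 1.037775
Denominator = 1 + 3*1.01^2/8 = 1 + 0.382538 = 1.382538
eta = 1.037775 / 1.382538
eta = 0.7506 m

0.7506


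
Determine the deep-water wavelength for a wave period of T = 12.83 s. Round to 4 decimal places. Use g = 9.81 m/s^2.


L0 = g * T^2 / (2 * pi)
L0 = 9.81 * 12.83^2 / (2 * pi)
L0 = 9.81 * 164.6089 / 6.28319
L0 = 1614.8133 / 6.28319
L0 = 257.0055 m

257.0055


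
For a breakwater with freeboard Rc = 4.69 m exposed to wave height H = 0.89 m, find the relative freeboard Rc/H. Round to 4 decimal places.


Relative freeboard = Rc / H
= 4.69 / 0.89
= 5.2697

5.2697


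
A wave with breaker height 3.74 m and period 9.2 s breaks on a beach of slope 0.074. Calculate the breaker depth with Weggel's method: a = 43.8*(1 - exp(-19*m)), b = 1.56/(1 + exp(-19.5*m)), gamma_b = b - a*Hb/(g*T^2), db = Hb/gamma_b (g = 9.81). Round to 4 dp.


a = 43.8 * (1 - exp(-19 * m))
exp(-19 * 0.074) = exp(-1.4060) = 0.245122
a = 43.8 * (1 - 0.245122) = 33.063665
b = 1.56 / (1 + exp(-19.5 * m))
exp(-19.5 * 0.074) = exp(-1.4430) = 0.236218
b = 1.56 / (1 + 0.236218) = 1.261913
Hb / (g * T^2) = 3.74 / (9.81 * 9.2^2) = 3.74 / 830.3184 = 0.00450430
gamma_b = b - a * Hb/(g*T^2) = 1.261913 - 33.063665 * 0.00450430 = 1.112985
db = Hb / gamma_b = 3.74 / 1.112985
db = 3.3603 m

3.3603


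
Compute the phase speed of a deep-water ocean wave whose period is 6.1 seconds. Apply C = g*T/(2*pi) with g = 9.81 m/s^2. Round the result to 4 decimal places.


We use the deep-water celerity formula:
C = g * T / (2 * pi)
C = 9.81 * 6.1 / (2 * 3.14159...)
C = 59.841000 / 6.283185
C = 9.5240 m/s

9.5240


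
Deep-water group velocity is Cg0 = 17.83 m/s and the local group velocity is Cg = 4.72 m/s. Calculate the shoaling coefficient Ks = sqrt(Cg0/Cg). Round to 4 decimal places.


Ks = sqrt(Cg0 / Cg)
Ks = sqrt(17.83 / 4.72)
Ks = sqrt(3.7775)
Ks = 1.9436

1.9436


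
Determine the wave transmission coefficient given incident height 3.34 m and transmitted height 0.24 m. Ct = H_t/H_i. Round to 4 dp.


Ct = H_t / H_i
Ct = 0.24 / 3.34
Ct = 0.0719

0.0719


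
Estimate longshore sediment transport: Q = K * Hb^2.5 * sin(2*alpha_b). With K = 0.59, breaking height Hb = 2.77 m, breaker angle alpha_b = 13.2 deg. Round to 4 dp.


Q = K * Hb^2.5 * sin(2 * alpha_b)
Hb^2.5 = 2.77^2.5 = 12.770251
sin(2 * 13.2) = sin(26.4) = 0.444635
Q = 0.59 * 12.770251 * 0.444635
Q = 3.3501 m^3/s

3.3501


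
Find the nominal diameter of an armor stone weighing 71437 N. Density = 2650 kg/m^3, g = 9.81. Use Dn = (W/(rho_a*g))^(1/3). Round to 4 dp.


V = W / (rho_a * g)
V = 71437 / (2650 * 9.81)
V = 71437 / 25996.50
V = 2.747947 m^3
Dn = V^(1/3) = 2.747947^(1/3)
Dn = 1.4007 m

1.4007


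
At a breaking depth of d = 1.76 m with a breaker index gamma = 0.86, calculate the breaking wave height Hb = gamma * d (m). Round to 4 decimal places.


Hb = gamma * d
Hb = 0.86 * 1.76
Hb = 1.5136 m

1.5136


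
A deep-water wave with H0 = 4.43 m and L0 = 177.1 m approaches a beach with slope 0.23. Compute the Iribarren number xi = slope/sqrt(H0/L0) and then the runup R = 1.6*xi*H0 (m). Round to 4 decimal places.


xi = slope / sqrt(H0/L0)
H0/L0 = 4.43/177.1 = 0.025014
sqrt(0.025014) = 0.158159
xi = 0.23 / 0.158159 = 1.454237
R = 1.6 * xi * H0 = 1.6 * 1.454237 * 4.43
R = 10.3076 m

10.3076


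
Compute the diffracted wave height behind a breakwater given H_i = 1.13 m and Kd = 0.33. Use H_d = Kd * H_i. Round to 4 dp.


H_d = Kd * H_i
H_d = 0.33 * 1.13
H_d = 0.3729 m

0.3729


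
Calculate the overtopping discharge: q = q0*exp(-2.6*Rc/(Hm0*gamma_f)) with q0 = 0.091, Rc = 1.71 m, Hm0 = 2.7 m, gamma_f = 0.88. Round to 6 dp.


q = q0 * exp(-2.6 * Rc / (Hm0 * gamma_f))
Exponent = -2.6 * 1.71 / (2.7 * 0.88)
= -2.6 * 1.71 / 2.3760
= -1.871212
exp(-1.871212) = 0.153937
q = 0.091 * 0.153937
q = 0.014008 m^3/s/m

0.014008


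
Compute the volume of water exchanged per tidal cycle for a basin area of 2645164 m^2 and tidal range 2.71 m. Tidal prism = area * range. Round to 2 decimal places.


Tidal prism = Area * Tidal range
P = 2645164 * 2.71
P = 7168394.44 m^3

7168394.44


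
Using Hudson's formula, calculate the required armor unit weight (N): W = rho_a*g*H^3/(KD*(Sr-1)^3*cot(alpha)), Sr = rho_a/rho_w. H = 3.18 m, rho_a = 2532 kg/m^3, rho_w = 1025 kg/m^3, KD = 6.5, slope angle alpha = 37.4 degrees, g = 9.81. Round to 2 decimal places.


Sr = rho_a / rho_w = 2532 / 1025 = 2.470244
(Sr - 1) = 1.470244
(Sr - 1)^3 = 3.178104
cot(37.4) = 1 / tan(37.4) = 1 / 0.764558 = 1.307946
Numerator = 2532 * 9.81 * 3.18^3 = 798755.8809
Denominator = 6.5 * 3.178104 * 1.307946 = 27.019122
W = 798755.8809 / 27.019122
W = 29562.61 N

29562.61


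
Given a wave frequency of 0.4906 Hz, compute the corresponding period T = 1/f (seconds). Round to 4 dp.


T = 1 / f
T = 1 / 0.4906
T = 2.0383 s

2.0383


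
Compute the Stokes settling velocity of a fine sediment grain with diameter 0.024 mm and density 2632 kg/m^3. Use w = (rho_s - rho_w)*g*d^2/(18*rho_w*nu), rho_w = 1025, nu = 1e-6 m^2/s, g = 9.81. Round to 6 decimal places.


w = (rho_s - rho_w) * g * d^2 / (18 * rho_w * nu)
d = 0.024 mm = 0.000024 m
rho_s - rho_w = 2632 - 1025 = 1607
Numerator = 1607 * 9.81 * (0.000024)^2 = 0.000009080450
Denominator = 18 * 1025 * 1e-6 = 0.018450
w = 0.000492 m/s

0.000492


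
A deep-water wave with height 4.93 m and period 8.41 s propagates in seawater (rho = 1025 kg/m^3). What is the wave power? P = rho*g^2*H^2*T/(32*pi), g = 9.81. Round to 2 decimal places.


P = rho * g^2 * H^2 * T / (32 * pi)
P = 1025 * 9.81^2 * 4.93^2 * 8.41 / (32 * pi)
P = 1025 * 96.2361 * 24.3049 * 8.41 / 100.53096
P = 200563.48 W/m

200563.48


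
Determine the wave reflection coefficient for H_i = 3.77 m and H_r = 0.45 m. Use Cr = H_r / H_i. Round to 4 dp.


Cr = H_r / H_i
Cr = 0.45 / 3.77
Cr = 0.1194

0.1194


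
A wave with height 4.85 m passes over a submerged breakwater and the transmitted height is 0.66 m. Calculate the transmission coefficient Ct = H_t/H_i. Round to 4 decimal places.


Ct = H_t / H_i
Ct = 0.66 / 4.85
Ct = 0.1361

0.1361


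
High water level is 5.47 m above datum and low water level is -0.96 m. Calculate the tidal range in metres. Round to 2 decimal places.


Tidal range = High water - Low water
Tidal range = 5.47 - (-0.96)
Tidal range = 6.43 m

6.43


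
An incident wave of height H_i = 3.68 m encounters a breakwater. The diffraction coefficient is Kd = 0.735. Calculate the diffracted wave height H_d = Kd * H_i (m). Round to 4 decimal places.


H_d = Kd * H_i
H_d = 0.735 * 3.68
H_d = 2.7048 m

2.7048


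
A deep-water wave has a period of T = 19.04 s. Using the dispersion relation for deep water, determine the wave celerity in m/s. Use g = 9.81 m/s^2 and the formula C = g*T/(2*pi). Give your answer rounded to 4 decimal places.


We use the deep-water celerity formula:
C = g * T / (2 * pi)
C = 9.81 * 19.04 / (2 * 3.14159...)
C = 186.782400 / 6.283185
C = 29.7273 m/s

29.7273


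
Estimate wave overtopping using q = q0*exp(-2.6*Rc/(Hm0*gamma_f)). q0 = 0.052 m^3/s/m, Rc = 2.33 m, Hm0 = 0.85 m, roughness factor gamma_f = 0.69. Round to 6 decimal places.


q = q0 * exp(-2.6 * Rc / (Hm0 * gamma_f))
Exponent = -2.6 * 2.33 / (0.85 * 0.69)
= -2.6 * 2.33 / 0.5865
= -10.329071
exp(-10.329071) = 0.000033
q = 0.052 * 0.000033
q = 0.000002 m^3/s/m

0.000002


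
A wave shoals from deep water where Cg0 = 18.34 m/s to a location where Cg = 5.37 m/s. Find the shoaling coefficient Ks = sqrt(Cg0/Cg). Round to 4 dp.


Ks = sqrt(Cg0 / Cg)
Ks = sqrt(18.34 / 5.37)
Ks = sqrt(3.4153)
Ks = 1.8480

1.8480


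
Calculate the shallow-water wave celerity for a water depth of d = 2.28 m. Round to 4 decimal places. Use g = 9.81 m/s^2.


Using the shallow-water approximation:
C = sqrt(g * d) = sqrt(9.81 * 2.28)
C = sqrt(22.3668)
C = 4.7294 m/s

4.7294


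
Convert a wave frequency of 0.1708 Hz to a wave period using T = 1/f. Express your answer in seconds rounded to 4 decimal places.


T = 1 / f
T = 1 / 0.1708
T = 5.8548 s

5.8548


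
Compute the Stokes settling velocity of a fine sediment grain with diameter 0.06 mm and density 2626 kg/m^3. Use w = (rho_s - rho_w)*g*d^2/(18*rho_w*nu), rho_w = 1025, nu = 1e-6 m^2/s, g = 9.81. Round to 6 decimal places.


w = (rho_s - rho_w) * g * d^2 / (18 * rho_w * nu)
d = 0.06 mm = 0.000060 m
rho_s - rho_w = 2626 - 1025 = 1601
Numerator = 1601 * 9.81 * (0.000060)^2 = 0.000056540916
Denominator = 18 * 1025 * 1e-6 = 0.018450
w = 0.003065 m/s

0.003065


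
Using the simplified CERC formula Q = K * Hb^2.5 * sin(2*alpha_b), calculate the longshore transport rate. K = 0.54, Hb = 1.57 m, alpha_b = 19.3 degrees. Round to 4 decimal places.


Q = K * Hb^2.5 * sin(2 * alpha_b)
Hb^2.5 = 1.57^2.5 = 3.088511
sin(2 * 19.3) = sin(38.6) = 0.623880
Q = 0.54 * 3.088511 * 0.623880
Q = 1.0405 m^3/s

1.0405


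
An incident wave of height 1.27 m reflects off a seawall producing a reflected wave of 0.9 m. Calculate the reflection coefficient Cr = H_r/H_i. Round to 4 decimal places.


Cr = H_r / H_i
Cr = 0.9 / 1.27
Cr = 0.7087

0.7087


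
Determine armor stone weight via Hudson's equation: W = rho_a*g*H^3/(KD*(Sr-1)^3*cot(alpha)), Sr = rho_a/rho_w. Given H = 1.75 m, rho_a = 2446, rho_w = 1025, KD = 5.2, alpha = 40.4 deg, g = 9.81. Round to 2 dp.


Sr = rho_a / rho_w = 2446 / 1025 = 2.386341
(Sr - 1) = 1.386341
(Sr - 1)^3 = 2.664469
cot(40.4) = 1 / tan(40.4) = 1 / 0.851067 = 1.174996
Numerator = 2446 * 9.81 * 1.75^3 = 128599.5966
Denominator = 5.2 * 2.664469 * 1.174996 = 16.279849
W = 128599.5966 / 16.279849
W = 7899.31 N

7899.31


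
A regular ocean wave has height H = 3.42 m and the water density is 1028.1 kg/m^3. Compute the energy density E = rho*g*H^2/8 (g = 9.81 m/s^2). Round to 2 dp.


E = (1/8) * rho * g * H^2
E = (1/8) * 1028.1 * 9.81 * 3.42^2
E = 0.125 * 1028.1 * 9.81 * 11.6964
E = 14745.74 J/m^2

14745.74


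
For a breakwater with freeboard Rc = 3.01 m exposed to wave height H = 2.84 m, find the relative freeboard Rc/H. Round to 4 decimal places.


Relative freeboard = Rc / H
= 3.01 / 2.84
= 1.0599

1.0599


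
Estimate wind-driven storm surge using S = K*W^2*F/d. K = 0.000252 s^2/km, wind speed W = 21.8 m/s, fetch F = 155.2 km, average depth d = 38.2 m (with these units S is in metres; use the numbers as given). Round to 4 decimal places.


S = K * W^2 * F / d
W^2 = 21.8^2 = 475.24
S = 0.000252 * 475.24 * 155.2 / 38.2
Numerator = 0.000252 * 475.24 * 155.2 = 18.586826
S = 18.586826 / 38.2 = 0.4866 m

0.4866


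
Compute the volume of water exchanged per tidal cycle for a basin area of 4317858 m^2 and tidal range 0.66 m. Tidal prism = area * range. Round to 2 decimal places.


Tidal prism = Area * Tidal range
P = 4317858 * 0.66
P = 2849786.28 m^3

2849786.28


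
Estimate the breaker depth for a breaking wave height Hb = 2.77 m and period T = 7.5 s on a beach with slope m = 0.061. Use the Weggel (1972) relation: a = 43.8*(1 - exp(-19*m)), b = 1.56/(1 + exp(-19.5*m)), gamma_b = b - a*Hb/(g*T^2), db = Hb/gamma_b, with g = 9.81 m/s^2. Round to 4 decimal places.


a = 43.8 * (1 - exp(-19 * m))
exp(-19 * 0.061) = exp(-1.1590) = 0.313800
a = 43.8 * (1 - 0.313800) = 30.055568
b = 1.56 / (1 + exp(-19.5 * m))
exp(-19.5 * 0.061) = exp(-1.1895) = 0.304373
b = 1.56 / (1 + 0.304373) = 1.195977
Hb / (g * T^2) = 2.77 / (9.81 * 7.5^2) = 2.77 / 551.8125 = 0.00501982
gamma_b = b - a * Hb/(g*T^2) = 1.195977 - 30.055568 * 0.00501982 = 1.045103
db = Hb / gamma_b = 2.77 / 1.045103
db = 2.6505 m

2.6505
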